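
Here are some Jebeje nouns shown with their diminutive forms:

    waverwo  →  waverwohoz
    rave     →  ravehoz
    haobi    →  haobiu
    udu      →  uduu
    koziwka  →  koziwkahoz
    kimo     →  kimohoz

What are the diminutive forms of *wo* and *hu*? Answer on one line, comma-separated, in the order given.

wohoz, huu

The suffix is conditioned by the last vowel: -u when the last vowel of the stem is a high vowel (*haobi*, *udu*); -hoz when the last vowel of the stem is a non-high vowel (*waverwo*, *rave*, *koziwka*, *kimo*).
The last vowel of *wo* is /o/, which is a non-high vowel, so the suffix is -hoz, giving *wohoz*.
*hu*: last vowel = /u/, a high vowel → -u → *huu*.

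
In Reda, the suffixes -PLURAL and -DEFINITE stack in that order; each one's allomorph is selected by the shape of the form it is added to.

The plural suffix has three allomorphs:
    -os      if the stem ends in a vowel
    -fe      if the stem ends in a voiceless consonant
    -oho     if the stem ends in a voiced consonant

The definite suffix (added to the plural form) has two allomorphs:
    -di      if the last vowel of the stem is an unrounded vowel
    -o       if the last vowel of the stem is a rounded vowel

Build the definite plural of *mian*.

Since the final sound of *mian* is /n/ (a voiced consonant), it takes -oho, giving *mianoho*.
Since the last vowel of the plural form *mianoho* is /o/ (a rounded vowel), it takes -o, giving *mianohoo*.

mianohoo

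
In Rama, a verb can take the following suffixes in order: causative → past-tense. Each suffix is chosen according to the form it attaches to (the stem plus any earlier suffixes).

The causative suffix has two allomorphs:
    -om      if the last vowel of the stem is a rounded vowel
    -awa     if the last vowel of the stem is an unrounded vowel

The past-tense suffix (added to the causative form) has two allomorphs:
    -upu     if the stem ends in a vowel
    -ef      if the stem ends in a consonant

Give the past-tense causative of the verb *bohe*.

boheawaupu

Since the last vowel of *bohe* is /e/ (an unrounded vowel), it takes -awa, giving *boheawa*.
The causative form *boheawa* — final sound /a/ (a vowel) → -upu → *boheawaupu*.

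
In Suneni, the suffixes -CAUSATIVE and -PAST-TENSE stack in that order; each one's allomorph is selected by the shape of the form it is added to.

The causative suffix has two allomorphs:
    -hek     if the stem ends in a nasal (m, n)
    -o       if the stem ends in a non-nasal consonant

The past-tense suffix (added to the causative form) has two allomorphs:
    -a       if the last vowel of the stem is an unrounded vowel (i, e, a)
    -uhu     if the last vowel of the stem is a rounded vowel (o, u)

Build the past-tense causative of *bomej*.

Since the final consonant of *bomej* is /j/ (non-nasal), it takes -o, giving *bomejo*.
The causative form *bomejo* — last vowel /o/ (a rounded vowel) → -uhu → *bomejouhu*.

bomejouhu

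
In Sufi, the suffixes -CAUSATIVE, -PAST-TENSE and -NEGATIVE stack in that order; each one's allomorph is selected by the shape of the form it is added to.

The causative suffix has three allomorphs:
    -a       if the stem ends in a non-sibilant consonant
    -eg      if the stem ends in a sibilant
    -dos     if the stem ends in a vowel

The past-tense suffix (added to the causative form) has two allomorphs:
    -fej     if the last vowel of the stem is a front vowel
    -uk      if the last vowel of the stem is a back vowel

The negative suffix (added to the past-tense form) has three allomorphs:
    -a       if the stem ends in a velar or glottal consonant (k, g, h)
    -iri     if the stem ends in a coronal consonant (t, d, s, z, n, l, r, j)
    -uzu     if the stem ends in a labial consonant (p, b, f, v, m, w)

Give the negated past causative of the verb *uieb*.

*uieb* — final sound /b/ (a non-sibilant consonant) → -a → *uieba*.
The last vowel of the causative form *uieba* is /a/, which is a back vowel, so the past-tense suffix is -uk, giving *uiebauk*.
The past-tense form *uiebauk*: final consonant = /k/, velar/glottal → -a → *uiebauka*.

uiebauka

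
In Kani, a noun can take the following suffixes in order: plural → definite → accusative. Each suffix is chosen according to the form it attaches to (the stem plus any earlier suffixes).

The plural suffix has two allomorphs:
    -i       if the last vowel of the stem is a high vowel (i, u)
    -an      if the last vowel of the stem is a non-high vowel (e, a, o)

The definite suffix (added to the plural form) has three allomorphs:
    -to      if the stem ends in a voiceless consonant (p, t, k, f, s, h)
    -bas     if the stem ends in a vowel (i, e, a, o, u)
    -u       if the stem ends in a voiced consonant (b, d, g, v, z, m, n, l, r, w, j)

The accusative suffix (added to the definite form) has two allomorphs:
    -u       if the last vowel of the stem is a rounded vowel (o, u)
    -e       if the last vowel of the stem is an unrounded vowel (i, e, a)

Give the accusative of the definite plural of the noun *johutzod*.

johutzodanuu

*johutzod* — last vowel /o/ (a non-high vowel) → -an → *johutzodan*.
The final sound of the plural form *johutzodan* is /n/, which is a voiced consonant, so the definite suffix is -u, giving *johutzodanu*.
The definite form *johutzodanu*: last vowel = /u/, a rounded vowel → -u → *johutzodanuu*.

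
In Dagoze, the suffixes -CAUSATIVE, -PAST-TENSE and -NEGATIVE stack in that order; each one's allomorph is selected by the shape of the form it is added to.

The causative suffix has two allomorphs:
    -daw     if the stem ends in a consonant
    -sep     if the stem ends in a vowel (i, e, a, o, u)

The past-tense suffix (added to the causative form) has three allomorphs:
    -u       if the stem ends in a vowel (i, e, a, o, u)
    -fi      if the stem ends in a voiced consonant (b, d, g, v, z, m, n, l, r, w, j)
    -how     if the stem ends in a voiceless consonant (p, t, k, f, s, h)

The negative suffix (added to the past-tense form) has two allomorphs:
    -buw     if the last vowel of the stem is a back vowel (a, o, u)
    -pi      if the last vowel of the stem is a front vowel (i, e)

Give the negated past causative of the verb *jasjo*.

Since the final sound of *jasjo* is /o/ (a vowel), it takes -sep, giving *jasjosep*.
The causative form *jasjosep* — final sound /p/ (a voiceless consonant) → -how → *jasjosephow*.
The last vowel of the past-tense form *jasjosephow* is /o/, which is a back vowel, so the negative suffix is -buw, giving *jasjosephowbuw*.

jasjosephowbuw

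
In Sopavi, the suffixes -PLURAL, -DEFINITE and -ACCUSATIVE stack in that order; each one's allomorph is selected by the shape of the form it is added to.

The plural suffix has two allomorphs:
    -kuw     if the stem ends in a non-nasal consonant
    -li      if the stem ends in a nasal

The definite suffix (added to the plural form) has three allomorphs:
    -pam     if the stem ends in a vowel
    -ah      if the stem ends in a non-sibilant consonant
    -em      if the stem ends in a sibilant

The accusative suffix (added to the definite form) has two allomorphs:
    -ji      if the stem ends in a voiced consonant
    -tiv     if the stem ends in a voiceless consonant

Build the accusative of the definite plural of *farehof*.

*farehof* — final consonant /f/ (non-nasal) → -kuw → *farehofkuw*.
Since the final sound of the plural form *farehofkuw* is /w/ (a non-sibilant consonant), it takes -ah, giving *farehofkuwah*.
Since the final consonant of the definite form *farehofkuwah* is /h/ (voiceless), it takes -tiv, giving *farehofkuwahtiv*.

farehofkuwahtiv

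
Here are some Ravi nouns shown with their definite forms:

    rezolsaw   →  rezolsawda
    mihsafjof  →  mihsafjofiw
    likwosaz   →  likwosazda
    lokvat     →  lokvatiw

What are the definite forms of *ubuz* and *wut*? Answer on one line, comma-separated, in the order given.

Looking at the final consonant of each stem: -iw when the stem ends in a voiceless consonant (*mihsafjof*, *lokvat*); -da when the stem ends in a voiced consonant (*rezolsaw*, *likwosaz*).
*ubuz*: final consonant = /z/, voiced → -da → *ubuzda*.
*wut*: final consonant = /t/, voiceless → -iw → *wutiw*.

ubuzda, wutiw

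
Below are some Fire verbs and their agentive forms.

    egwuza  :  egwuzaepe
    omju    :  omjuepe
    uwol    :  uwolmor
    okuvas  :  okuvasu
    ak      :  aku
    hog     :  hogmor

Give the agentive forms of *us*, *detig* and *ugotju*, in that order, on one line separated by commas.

usu, detigmor, ugotjuepe

Looking at the final sound of each stem: -u when the stem ends in a voiceless consonant (*okuvas*, *ak*); -mor when the stem ends in a voiced consonant (*uwol*, *hog*); -epe when the stem ends in a vowel (*egwuza*, *omju*).
*us*: final sound = /s/, a voiceless consonant → -u → *usu*.
*detig* — final sound /g/ (a voiced consonant) → -mor → *detigmor*.
The final sound of *ugotju* is /u/, which is a vowel, so the suffix is -epe, giving *ugotjuepe*.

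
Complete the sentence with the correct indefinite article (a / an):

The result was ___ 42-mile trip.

a

The indefinite article is chosen by the initial *sound* of the following word, not its spelling.
The number *42* is spoken "forty-…", beginning with /ˈfɔrti/ — a consonant sound.
So the article is *a*: The result was a 42-mile trip.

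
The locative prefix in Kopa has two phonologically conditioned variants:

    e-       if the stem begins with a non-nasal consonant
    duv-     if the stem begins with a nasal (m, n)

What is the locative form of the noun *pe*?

epe

*pe* — first consonant /p/ (non-nasal) → e- → *epe*.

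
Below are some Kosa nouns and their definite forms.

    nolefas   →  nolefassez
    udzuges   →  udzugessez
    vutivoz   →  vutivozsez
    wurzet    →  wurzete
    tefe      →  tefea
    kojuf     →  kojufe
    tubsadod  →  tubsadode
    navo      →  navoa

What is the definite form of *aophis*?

Looking at the final sound of each stem: -sez when the stem ends in a sibilant (*nolefas*, *udzuges*, *vutivoz*); -e when the stem ends in a non-sibilant consonant (*wurzet*, *kojuf*, *tubsadod*); -a when the stem ends in a vowel (*tefe*, *navo*).
The final sound of *aophis* is /s/, which is a sibilant, so the suffix is -sez, giving *aophissez*.

aophissez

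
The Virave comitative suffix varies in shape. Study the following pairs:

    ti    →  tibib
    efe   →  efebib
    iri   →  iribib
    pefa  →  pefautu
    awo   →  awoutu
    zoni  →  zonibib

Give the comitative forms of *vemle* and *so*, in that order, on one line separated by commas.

vemlebib, soutu

The suffix is conditioned by the last vowel: -bib when the last vowel of the stem is a front vowel (*ti*, *efe*, *iri*, *zoni*); -utu when the last vowel of the stem is a back vowel (*pefa*, *awo*).
The last vowel of *vemle* is /e/, which is a front vowel, so the suffix is -bib, giving *vemlebib*.
Since the last vowel of *so* is /o/ (a back vowel), it takes -utu, giving *soutu*.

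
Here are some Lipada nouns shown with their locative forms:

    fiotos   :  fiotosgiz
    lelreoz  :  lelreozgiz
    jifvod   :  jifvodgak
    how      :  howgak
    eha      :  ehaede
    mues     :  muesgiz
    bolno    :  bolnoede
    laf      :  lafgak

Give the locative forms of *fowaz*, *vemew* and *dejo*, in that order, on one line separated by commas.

fowazgiz, vemewgak, dejoede

The alternation tracks the final sound of the stem — -giz when the stem ends in a sibilant (*fiotos*, *lelreoz*, *mues*); -gak when the stem ends in a non-sibilant consonant (*jifvod*, *how*, *laf*); -ede when the stem ends in a vowel (*eha*, *bolno*).
The final sound of *fowaz* is /z/, which is a sibilant, so the suffix is -giz, giving *fowazgiz*.
Since the final sound of *vemew* is /w/ (a non-sibilant consonant), it takes -gak, giving *vemewgak*.
Since the final sound of *dejo* is /o/ (a vowel), it takes -ede, giving *dejoede*.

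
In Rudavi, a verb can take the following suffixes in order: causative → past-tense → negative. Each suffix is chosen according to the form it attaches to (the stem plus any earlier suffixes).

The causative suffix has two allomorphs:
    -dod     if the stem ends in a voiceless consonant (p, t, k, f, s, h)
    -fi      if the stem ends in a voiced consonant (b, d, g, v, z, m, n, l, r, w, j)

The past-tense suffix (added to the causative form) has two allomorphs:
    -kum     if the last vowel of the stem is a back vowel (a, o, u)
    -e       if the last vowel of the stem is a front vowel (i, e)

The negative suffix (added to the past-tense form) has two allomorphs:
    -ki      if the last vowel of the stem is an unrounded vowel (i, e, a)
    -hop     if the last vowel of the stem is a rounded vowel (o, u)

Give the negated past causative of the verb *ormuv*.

Since the final consonant of *ormuv* is /v/ (voiced), it takes -fi, giving *ormuvfi*.
The causative form *ormuvfi*: last vowel = /i/, a front vowel → -e → *ormuvfie*.
The past-tense form *ormuvfie*: last vowel = /e/, an unrounded vowel → -ki → *ormuvfieki*.

ormuvfieki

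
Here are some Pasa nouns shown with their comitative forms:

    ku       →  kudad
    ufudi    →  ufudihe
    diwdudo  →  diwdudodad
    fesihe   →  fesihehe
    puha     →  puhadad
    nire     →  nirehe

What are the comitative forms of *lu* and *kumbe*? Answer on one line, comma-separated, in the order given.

ludad, kumbehe

The pattern is front/back vowel harmony: -he when the last vowel of the stem is a front vowel (*ufudi*, *fesihe*, *nire*); -dad when the last vowel of the stem is a back vowel (*ku*, *diwdudo*, *puha*).
Since the last vowel of *lu* is /u/ (a back vowel), it takes -dad, giving *ludad*.
Since the last vowel of *kumbe* is /e/ (a front vowel), it takes -he, giving *kumbehe*.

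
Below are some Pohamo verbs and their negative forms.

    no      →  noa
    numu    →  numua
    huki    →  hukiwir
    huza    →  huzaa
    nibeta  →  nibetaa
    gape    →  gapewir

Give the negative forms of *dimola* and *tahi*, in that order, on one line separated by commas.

dimolaa, tahiwir

The suffix is conditioned by the last vowel: -wir when the last vowel of the stem is a front vowel (*huki*, *gape*); -a when the last vowel of the stem is a back vowel (*no*, *numu*, *huza*, *nibeta*).
The last vowel of *dimola* is /a/, which is a back vowel, so the suffix is -a, giving *dimolaa*.
Since the last vowel of *tahi* is /i/ (a front vowel), it takes -wir, giving *tahiwir*.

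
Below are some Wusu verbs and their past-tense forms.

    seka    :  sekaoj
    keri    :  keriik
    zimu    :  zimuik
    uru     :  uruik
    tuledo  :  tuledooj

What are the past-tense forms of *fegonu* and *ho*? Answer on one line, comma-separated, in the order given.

fegonuik, hooj

The alternation tracks the last vowel of the stem — -ik when the last vowel of the stem is a high vowel (*keri*, *zimu*, *uru*); -oj when the last vowel of the stem is a non-high vowel (*seka*, *tuledo*).
The last vowel of *fegonu* is /u/, which is a high vowel, so the suffix is -ik, giving *fegonuik*.
*ho*: last vowel = /o/, a non-high vowel → -oj → *hooj*.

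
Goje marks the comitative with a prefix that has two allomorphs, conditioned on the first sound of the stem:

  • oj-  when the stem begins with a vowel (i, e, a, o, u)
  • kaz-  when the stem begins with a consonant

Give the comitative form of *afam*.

Since the first sound of *afam* is /a/ (a vowel), it takes oj-, giving *ojafam*.

ojafam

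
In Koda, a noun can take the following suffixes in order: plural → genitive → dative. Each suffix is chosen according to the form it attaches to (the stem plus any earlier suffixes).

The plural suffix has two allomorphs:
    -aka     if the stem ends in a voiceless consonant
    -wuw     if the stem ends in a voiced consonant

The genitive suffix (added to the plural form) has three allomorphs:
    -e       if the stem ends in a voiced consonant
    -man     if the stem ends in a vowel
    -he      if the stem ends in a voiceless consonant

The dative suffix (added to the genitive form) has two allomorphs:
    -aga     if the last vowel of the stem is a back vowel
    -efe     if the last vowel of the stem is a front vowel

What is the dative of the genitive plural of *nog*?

*nog*: final consonant = /g/, voiced → -wuw → *nogwuw*.
The plural form *nogwuw* — final sound /w/ (a voiced consonant) → -e → *nogwuwe*.
Since the last vowel of the genitive form *nogwuwe* is /e/ (a front vowel), it takes -efe, giving *nogwuweefe*.

nogwuweefe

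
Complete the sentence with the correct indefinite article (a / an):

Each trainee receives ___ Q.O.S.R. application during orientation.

The indefinite article is chosen by the initial *sound* of the following word, not its spelling.
The initialism *Q.O.S.R.* is read letter by letter; the first letter, Q, is pronounced /kjuː/, which begins with a consonant sound.
So the article is *a*: Each trainee receives a Q.O.S.R. application during orientation.

a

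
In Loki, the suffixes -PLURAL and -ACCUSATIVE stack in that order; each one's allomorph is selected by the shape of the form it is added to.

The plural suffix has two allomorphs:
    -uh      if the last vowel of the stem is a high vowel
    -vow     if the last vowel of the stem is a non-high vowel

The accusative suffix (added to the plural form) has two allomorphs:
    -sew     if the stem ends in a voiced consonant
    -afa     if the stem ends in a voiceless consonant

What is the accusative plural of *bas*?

basvowsew

*bas*: last vowel = /a/, a non-high vowel → -vow → *basvow*.
Since the final consonant of the plural form *basvow* is /w/ (voiced), it takes -sew, giving *basvowsew*.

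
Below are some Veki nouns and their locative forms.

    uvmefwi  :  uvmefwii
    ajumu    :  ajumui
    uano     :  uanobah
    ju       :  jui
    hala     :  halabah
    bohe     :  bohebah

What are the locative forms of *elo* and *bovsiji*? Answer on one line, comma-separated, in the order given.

The pattern is height harmony: -i when the last vowel of the stem is a high vowel (*uvmefwi*, *ajumu*, *ju*); -bah when the last vowel of the stem is a non-high vowel (*uano*, *hala*, *bohe*).
*elo*: last vowel = /o/, a non-high vowel → -bah → *elobah*.
*bovsiji*: last vowel = /i/, a high vowel → -i → *bovsijii*.

elobah, bovsijii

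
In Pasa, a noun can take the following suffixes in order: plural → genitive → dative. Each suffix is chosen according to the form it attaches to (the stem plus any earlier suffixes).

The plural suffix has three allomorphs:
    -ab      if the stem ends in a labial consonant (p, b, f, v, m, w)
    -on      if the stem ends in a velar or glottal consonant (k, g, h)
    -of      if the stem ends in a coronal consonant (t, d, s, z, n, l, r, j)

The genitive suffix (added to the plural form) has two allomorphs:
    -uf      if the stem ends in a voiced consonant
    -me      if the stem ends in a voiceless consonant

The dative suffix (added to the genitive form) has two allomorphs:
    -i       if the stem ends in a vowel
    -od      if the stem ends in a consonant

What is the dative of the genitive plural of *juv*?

The final consonant of *juv* is /v/, which is labial, so the plural suffix is -ab, giving *juvab*.
The plural form *juvab*: final consonant = /b/, voiced → -uf → *juvabuf*.
The genitive form *juvabuf* — final sound /f/ (a consonant) → -od → *juvabufod*.

juvabufod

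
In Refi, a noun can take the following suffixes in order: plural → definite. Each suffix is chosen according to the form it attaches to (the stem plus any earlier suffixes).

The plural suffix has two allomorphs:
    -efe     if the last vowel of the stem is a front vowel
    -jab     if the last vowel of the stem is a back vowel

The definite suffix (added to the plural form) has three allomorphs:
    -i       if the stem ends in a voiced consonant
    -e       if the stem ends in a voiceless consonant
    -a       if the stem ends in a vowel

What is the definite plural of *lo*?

The last vowel of *lo* is /o/, which is a back vowel, so the plural suffix is -jab, giving *lojab*.
The plural form *lojab*: final sound = /b/, a voiced consonant → -i → *lojabi*.

lojabi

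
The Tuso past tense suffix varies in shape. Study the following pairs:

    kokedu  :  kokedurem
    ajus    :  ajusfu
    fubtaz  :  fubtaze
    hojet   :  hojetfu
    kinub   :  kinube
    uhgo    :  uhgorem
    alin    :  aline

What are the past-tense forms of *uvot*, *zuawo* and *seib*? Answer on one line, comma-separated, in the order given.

uvotfu, zuaworem, seibe

The alternation tracks the final sound of the stem — -fu when the stem ends in a voiceless consonant (*ajus*, *hojet*); -e when the stem ends in a voiced consonant (*fubtaz*, *kinub*, *alin*); -rem when the stem ends in a vowel (*kokedu*, *uhgo*).
*uvot*: final sound = /t/, a voiceless consonant → -fu → *uvotfu*.
The final sound of *zuawo* is /o/, which is a vowel, so the suffix is -rem, giving *zuaworem*.
*seib*: final sound = /b/, a voiced consonant → -e → *seibe*.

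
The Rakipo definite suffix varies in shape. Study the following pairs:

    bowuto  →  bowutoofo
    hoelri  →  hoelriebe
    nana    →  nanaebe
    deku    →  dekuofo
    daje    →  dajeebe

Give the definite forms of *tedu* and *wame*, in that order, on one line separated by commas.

The alternation tracks the last vowel of the stem — -ofo when the last vowel of the stem is a rounded vowel (*bowuto*, *deku*); -ebe when the last vowel of the stem is an unrounded vowel (*hoelri*, *nana*, *daje*).
*tedu*: last vowel = /u/, a rounded vowel → -ofo → *teduofo*.
The last vowel of *wame* is /e/, which is an unrounded vowel, so the suffix is -ebe, giving *wameebe*.

teduofo, wameebe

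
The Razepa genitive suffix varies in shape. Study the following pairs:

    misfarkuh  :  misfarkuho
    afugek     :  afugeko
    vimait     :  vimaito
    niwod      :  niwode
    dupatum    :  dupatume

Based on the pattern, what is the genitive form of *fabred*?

The pattern is voicing of the final consonant: -o when the stem ends in a voiceless consonant (*misfarkuh*, *afugek*, *vimait*); -e when the stem ends in a voiced consonant (*niwod*, *dupatum*).
*fabred*: final consonant = /d/, voiced → -e → *fabrede*.

fabrede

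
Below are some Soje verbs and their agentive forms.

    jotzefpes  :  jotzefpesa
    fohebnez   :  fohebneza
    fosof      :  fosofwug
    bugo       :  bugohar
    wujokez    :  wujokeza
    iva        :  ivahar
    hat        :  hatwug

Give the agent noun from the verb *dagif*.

dagifwug

The alternation tracks the final sound of the stem — -a when the stem ends in a sibilant (*jotzefpes*, *fohebnez*, *wujokez*); -wug when the stem ends in a non-sibilant consonant (*fosof*, *hat*); -har when the stem ends in a vowel (*bugo*, *iva*).
*dagif*: final sound = /f/, a non-sibilant consonant → -wug → *dagifwug*.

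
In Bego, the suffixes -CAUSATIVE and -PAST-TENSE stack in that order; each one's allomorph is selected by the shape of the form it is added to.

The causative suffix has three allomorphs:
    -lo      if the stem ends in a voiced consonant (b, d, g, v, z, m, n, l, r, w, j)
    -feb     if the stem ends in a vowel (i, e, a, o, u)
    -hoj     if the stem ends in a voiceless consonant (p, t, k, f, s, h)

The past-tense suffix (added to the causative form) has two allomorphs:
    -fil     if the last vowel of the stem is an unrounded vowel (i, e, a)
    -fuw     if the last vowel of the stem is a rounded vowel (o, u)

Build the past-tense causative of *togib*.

*togib*: final sound = /b/, a voiced consonant → -lo → *togiblo*.
The causative form *togiblo* — last vowel /o/ (a rounded vowel) → -fuw → *togiblofuw*.

togiblofuw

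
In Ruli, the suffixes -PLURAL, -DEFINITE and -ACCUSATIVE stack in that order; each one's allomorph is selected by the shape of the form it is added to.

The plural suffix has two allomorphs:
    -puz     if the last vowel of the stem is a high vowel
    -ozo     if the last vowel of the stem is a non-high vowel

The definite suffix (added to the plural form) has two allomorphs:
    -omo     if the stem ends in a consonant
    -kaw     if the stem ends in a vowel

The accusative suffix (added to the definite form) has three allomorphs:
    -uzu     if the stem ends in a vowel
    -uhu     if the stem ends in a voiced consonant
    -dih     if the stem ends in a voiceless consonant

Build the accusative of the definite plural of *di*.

dipuzomouzu

Since the last vowel of *di* is /i/ (a high vowel), it takes -puz, giving *dipuz*.
The final sound of the plural form *dipuz* is /z/, which is a consonant, so the definite suffix is -omo, giving *dipuzomo*.
The final sound of the definite form *dipuzomo* is /o/, which is a vowel, so the accusative suffix is -uzu, giving *dipuzomouzu*.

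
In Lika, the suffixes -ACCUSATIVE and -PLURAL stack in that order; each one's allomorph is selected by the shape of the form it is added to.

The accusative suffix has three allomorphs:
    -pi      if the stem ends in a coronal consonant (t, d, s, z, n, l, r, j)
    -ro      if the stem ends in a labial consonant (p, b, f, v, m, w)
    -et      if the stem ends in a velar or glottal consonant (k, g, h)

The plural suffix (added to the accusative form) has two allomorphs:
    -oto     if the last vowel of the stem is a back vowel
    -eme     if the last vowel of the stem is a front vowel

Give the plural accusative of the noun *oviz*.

ovizpieme

*oviz* — final consonant /z/ (coronal) → -pi → *ovizpi*.
Since the last vowel of the accusative form *ovizpi* is /i/ (a front vowel), it takes -eme, giving *ovizpieme*.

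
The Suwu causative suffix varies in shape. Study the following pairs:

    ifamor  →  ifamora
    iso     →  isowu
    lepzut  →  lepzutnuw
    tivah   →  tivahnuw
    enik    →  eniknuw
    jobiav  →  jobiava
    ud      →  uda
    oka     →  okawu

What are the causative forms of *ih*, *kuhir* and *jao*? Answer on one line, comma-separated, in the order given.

ihnuw, kuhira, jaowu

Looking at the final sound of each stem: -nuw when the stem ends in a voiceless consonant (*lepzut*, *tivah*, *enik*); -a when the stem ends in a voiced consonant (*ifamor*, *jobiav*, *ud*); -wu when the stem ends in a vowel (*iso*, *oka*).
The final sound of *ih* is /h/, which is a voiceless consonant, so the suffix is -nuw, giving *ihnuw*.
The final sound of *kuhir* is /r/, which is a voiced consonant, so the suffix is -a, giving *kuhira*.
*jao* — final sound /o/ (a vowel) → -wu → *jaowu*.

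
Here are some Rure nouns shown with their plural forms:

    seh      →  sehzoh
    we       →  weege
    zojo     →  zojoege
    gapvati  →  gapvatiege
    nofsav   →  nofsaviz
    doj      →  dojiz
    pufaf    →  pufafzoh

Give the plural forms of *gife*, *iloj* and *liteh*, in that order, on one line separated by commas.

gifeege, ilojiz, litehzoh

The suffix is conditioned by the final sound: -zoh when the stem ends in a voiceless consonant (*seh*, *pufaf*); -iz when the stem ends in a voiced consonant (*nofsav*, *doj*); -ege when the stem ends in a vowel (*we*, *zojo*, *gapvati*).
*gife* — final sound /e/ (a vowel) → -ege → *gifeege*.
*iloj*: final sound = /j/, a voiced consonant → -iz → *ilojiz*.
The final sound of *liteh* is /h/, which is a voiceless consonant, so the suffix is -zoh, giving *litehzoh*.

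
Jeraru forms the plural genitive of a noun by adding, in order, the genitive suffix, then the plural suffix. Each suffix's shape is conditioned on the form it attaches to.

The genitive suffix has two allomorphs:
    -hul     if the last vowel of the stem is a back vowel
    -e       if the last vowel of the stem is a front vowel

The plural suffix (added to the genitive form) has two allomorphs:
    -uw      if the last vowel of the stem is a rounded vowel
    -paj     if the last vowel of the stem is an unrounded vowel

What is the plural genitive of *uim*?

The last vowel of *uim* is /i/, which is a front vowel, so the genitive suffix is -e, giving *uime*.
Since the last vowel of the genitive form *uime* is /e/ (an unrounded vowel), it takes -paj, giving *uimepaj*.

uimepaj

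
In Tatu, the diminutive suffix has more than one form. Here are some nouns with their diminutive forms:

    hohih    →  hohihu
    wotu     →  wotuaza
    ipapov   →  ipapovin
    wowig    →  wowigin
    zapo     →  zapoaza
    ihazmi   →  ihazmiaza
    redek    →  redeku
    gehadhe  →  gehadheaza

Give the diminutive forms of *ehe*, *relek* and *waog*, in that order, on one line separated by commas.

The pattern is voicing of the final sound: -u when the stem ends in a voiceless consonant (*hohih*, *redek*); -in when the stem ends in a voiced consonant (*ipapov*, *wowig*); -aza when the stem ends in a vowel (*wotu*, *zapo*, *ihazmi*, *gehadhe*).
The final sound of *ehe* is /e/, which is a vowel, so the suffix is -aza, giving *eheaza*.
Since the final sound of *relek* is /k/ (a voiceless consonant), it takes -u, giving *releku*.
*waog*: final sound = /g/, a voiced consonant → -in → *waogin*.

eheaza, releku, waogin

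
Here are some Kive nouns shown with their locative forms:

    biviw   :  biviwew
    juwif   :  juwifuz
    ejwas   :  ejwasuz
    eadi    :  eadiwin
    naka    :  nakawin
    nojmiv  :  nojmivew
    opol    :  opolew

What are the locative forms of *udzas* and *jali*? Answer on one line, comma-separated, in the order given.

The suffix is conditioned by the final sound: -uz when the stem ends in a voiceless consonant (*juwif*, *ejwas*); -ew when the stem ends in a voiced consonant (*biviw*, *nojmiv*, *opol*); -win when the stem ends in a vowel (*eadi*, *naka*).
The final sound of *udzas* is /s/, which is a voiceless consonant, so the suffix is -uz, giving *udzasuz*.
*jali*: final sound = /i/, a vowel → -win → *jaliwin*.

udzasuz, jaliwin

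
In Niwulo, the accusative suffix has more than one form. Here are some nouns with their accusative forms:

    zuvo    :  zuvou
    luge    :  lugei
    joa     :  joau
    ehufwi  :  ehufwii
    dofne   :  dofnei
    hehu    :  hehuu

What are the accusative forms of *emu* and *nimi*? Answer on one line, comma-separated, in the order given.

The alternation tracks the last vowel of the stem — -i when the last vowel of the stem is a front vowel (*luge*, *ehufwi*, *dofne*); -u when the last vowel of the stem is a back vowel (*zuvo*, *joa*, *hehu*).
The last vowel of *emu* is /u/, which is a back vowel, so the suffix is -u, giving *emuu*.
*nimi*: last vowel = /i/, a front vowel → -i → *nimii*.

emuu, nimii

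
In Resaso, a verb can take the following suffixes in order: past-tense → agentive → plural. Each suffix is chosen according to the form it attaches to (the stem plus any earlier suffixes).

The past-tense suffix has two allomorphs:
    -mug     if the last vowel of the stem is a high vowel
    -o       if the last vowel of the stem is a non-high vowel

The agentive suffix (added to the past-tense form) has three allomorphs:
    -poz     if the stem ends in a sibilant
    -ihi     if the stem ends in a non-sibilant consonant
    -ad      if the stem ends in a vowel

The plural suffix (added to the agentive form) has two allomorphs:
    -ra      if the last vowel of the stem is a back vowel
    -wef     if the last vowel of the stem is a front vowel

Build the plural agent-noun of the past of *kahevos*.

Since the last vowel of *kahevos* is /o/ (a non-high vowel), it takes -o, giving *kahevoso*.
The past-tense form *kahevoso*: final sound = /o/, a vowel → -ad → *kahevosoad*.
Since the last vowel of the agentive form *kahevosoad* is /a/ (a back vowel), it takes -ra, giving *kahevosoadra*.

kahevosoadra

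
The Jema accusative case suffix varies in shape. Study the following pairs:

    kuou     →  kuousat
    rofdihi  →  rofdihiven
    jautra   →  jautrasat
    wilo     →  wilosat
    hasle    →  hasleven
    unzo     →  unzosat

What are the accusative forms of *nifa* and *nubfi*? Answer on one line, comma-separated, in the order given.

nifasat, nubfiven

Looking at the last vowel of each stem: -ven when the last vowel of the stem is a front vowel (*rofdihi*, *hasle*); -sat when the last vowel of the stem is a back vowel (*kuou*, *jautra*, *wilo*, *unzo*).
Since the last vowel of *nifa* is /a/ (a back vowel), it takes -sat, giving *nifasat*.
The last vowel of *nubfi* is /i/, which is a front vowel, so the suffix is -ven, giving *nubfiven*.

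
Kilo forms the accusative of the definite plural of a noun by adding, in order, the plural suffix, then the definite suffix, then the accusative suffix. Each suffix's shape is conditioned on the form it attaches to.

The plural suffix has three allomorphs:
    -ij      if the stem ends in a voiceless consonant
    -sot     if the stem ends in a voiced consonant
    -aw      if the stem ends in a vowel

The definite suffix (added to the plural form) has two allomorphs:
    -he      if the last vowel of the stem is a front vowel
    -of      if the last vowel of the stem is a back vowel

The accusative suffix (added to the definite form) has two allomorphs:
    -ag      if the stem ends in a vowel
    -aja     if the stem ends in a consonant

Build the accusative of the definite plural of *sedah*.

*sedah* — final sound /h/ (a voiceless consonant) → -ij → *sedahij*.
The last vowel of the plural form *sedahij* is /i/, which is a front vowel, so the definite suffix is -he, giving *sedahijhe*.
The definite form *sedahijhe* — final sound /e/ (a vowel) → -ag → *sedahijheag*.

sedahijheag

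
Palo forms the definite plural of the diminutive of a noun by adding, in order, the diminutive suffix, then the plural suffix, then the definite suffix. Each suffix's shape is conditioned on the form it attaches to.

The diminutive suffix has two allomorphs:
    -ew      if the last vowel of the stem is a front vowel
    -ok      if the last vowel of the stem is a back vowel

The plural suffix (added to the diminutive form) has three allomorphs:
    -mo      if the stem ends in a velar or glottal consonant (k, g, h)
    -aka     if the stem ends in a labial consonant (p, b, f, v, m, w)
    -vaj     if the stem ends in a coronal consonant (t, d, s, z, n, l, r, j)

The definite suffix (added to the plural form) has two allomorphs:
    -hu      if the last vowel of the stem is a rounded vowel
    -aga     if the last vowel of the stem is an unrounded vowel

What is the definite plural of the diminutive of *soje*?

sojeewakaaga

The last vowel of *soje* is /e/, which is a front vowel, so the diminutive suffix is -ew, giving *sojeew*.
The diminutive form *sojeew*: final consonant = /w/, labial → -aka → *sojeewaka*.
The last vowel of the plural form *sojeewaka* is /a/, which is an unrounded vowel, so the definite suffix is -aga, giving *sojeewakaaga*.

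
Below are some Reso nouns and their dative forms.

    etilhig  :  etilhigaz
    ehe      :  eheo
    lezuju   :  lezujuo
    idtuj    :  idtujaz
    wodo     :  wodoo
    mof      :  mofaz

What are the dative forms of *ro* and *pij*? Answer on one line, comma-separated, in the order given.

roo, pijaz

The suffix is conditioned by the final sound: -az when the stem ends in a consonant (*etilhig*, *idtuj*, *mof*); -o when the stem ends in a vowel (*ehe*, *lezuju*, *wodo*).
The final sound of *ro* is /o/, which is a vowel, so the suffix is -o, giving *roo*.
The final sound of *pij* is /j/, which is a consonant, so the suffix is -az, giving *pijaz*.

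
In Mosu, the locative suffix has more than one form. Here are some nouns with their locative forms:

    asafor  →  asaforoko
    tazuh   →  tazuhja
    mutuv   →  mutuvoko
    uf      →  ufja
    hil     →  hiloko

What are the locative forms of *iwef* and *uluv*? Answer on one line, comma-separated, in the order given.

iwefja, uluvoko

Looking at the final consonant of each stem: -ja when the stem ends in a voiceless consonant (*tazuh*, *uf*); -oko when the stem ends in a voiced consonant (*asafor*, *mutuv*, *hil*).
*iwef*: final consonant = /f/, voiceless → -ja → *iwefja*.
Since the final consonant of *uluv* is /v/ (voiced), it takes -oko, giving *uluvoko*.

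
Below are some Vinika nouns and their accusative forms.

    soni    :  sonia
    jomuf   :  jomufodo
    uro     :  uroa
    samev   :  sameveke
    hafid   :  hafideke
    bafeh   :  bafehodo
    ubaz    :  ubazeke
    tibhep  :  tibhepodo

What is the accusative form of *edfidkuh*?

Looking at the final sound of each stem: -odo when the stem ends in a voiceless consonant (*jomuf*, *bafeh*, *tibhep*); -eke when the stem ends in a voiced consonant (*samev*, *hafid*, *ubaz*); -a when the stem ends in a vowel (*soni*, *uro*).
Since the final sound of *edfidkuh* is /h/ (a voiceless consonant), it takes -odo, giving *edfidkuhodo*.

edfidkuhodo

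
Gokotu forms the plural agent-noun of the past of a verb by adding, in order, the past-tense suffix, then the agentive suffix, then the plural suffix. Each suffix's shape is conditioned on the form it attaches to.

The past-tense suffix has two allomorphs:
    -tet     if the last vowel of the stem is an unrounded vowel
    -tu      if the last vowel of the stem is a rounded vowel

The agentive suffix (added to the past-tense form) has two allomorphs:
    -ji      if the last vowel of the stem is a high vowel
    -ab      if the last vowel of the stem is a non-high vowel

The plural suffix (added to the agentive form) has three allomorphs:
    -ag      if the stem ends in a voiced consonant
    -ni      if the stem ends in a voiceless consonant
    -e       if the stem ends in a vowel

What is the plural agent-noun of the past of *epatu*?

epatutujie

*epatu*: last vowel = /u/, a rounded vowel → -tu → *epatutu*.
Since the last vowel of the past-tense form *epatutu* is /u/ (a high vowel), it takes -ji, giving *epatutuji*.
Since the final sound of the agentive form *epatutuji* is /i/ (a vowel), it takes -e, giving *epatutujie*.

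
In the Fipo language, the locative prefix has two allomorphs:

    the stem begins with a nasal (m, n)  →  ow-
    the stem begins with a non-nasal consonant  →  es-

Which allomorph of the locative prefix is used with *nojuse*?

ow-

The first consonant of *nojuse* is /n/, which is a nasal, so the prefix is ow-.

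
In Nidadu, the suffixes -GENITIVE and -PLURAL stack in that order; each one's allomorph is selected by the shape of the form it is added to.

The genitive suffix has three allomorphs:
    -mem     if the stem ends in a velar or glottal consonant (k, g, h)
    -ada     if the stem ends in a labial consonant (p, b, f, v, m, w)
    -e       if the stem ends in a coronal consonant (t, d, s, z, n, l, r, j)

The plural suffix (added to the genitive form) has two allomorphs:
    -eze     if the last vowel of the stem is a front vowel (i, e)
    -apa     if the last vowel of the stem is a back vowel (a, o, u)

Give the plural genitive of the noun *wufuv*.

*wufuv*: final consonant = /v/, labial → -ada → *wufuvada*.
The last vowel of the genitive form *wufuvada* is /a/, which is a back vowel, so the plural suffix is -apa, giving *wufuvadaapa*.

wufuvadaapa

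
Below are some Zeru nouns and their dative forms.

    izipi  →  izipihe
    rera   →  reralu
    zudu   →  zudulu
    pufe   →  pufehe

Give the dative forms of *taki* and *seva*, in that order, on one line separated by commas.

The suffix is conditioned by the last vowel: -he when the last vowel of the stem is a front vowel (*izipi*, *pufe*); -lu when the last vowel of the stem is a back vowel (*rera*, *zudu*).
The last vowel of *taki* is /i/, which is a front vowel, so the suffix is -he, giving *takihe*.
The last vowel of *seva* is /a/, which is a back vowel, so the suffix is -lu, giving *sevalu*.

takihe, sevalu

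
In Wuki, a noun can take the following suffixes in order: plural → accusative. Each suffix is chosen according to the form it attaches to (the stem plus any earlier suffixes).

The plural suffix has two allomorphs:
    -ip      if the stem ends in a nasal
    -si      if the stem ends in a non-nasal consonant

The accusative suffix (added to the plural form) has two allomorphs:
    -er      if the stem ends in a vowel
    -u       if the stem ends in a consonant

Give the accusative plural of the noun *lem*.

Since the final consonant of *lem* is /m/ (a nasal), it takes -ip, giving *lemip*.
The plural form *lemip*: final sound = /p/, a consonant → -u → *lemipu*.

lemipu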